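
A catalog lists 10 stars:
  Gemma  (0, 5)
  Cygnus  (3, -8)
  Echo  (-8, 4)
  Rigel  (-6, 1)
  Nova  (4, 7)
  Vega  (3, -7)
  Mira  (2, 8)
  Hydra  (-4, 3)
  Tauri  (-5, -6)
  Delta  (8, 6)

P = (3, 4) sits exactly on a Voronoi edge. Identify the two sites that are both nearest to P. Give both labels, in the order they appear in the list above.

Gemma and Nova

Squared distances from P to each site:
d²(P, Gemma) = (3−0)² + (4−5)² = 9 + 1 = 10
d²(P, Cygnus) = (3−3)² + (4−(-8))² = 0 + 144 = 144
d²(P, Echo) = (3−(-8))² + (4−4)² = 121 + 0 = 121
d²(P, Rigel) = (3−(-6))² + (4−1)² = 81 + 9 = 90
d²(P, Nova) = (3−4)² + (4−7)² = 1 + 9 = 10
d²(P, Vega) = (3−3)² + (4−(-7))² = 0 + 121 = 121
d²(P, Mira) = (3−2)² + (4−8)² = 1 + 16 = 17
d²(P, Hydra) = (3−(-4))² + (4−3)² = 49 + 1 = 50
d²(P, Tauri) = (3−(-5))² + (4−(-6))² = 64 + 100 = 164
d²(P, Delta) = (3−8)² + (4−6)² = 25 + 4 = 29
P is equidistant from Gemma and Nova (both at squared distance 10), and every other site is strictly farther — so P lies on the Gemma–Nova Voronoi edge.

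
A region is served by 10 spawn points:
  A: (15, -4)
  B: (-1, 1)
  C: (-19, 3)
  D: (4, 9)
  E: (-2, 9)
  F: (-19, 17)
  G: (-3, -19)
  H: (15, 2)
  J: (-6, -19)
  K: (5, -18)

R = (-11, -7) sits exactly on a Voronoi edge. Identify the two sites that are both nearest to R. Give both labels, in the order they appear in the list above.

Squared distances from R to each site:
|RA|² = (-11−15)² + (-7−(-4))² = 676 + 9 = 685
|RB|² = (-11−(-1))² + (-7−1)² = 100 + 64 = 164
|RC|² = (-11−(-19))² + (-7−3)² = 64 + 100 = 164
|RD|² = (-11−4)² + (-7−9)² = 225 + 256 = 481
|RE|² = (-11−(-2))² + (-7−9)² = 81 + 256 = 337
|RF|² = (-11−(-19))² + (-7−17)² = 64 + 576 = 640
|RG|² = (-11−(-3))² + (-7−(-19))² = 64 + 144 = 208
|RH|² = (-11−15)² + (-7−2)² = 676 + 81 = 757
|RJ|² = (-11−(-6))² + (-7−(-19))² = 25 + 144 = 169
|RK|² = (-11−5)² + (-7−(-18))² = 256 + 121 = 377
R is equidistant from B and C (both at squared distance 164), and every other site is strictly farther — so R lies on the B–C Voronoi edge.

B and C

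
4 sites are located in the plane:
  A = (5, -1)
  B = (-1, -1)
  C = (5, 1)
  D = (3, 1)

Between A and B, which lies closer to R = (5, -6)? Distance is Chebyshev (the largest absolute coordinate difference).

d(R,A) = max(0, 5) = 5
d(R,B) = max(6, 5) = 6
5 < 6, so A is closer.

A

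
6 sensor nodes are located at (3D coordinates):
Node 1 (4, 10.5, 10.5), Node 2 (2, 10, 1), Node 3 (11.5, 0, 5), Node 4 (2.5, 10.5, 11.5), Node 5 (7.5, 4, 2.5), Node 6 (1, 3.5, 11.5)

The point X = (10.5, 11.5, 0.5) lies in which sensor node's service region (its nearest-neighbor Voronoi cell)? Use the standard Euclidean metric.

Since √ is increasing, it suffices to compare squared distances:
d²(X, Node 1) = (10.5−4)² + (11.5−10.5)² + (0.5−10.5)² = 42.25 + 1 + 100 = 143.25
d²(X, Node 2) = (10.5−2)² + (11.5−10)² + (0.5−1)² = 72.25 + 2.25 + 0.25 = 74.75
d²(X, Node 3) = (10.5−11.5)² + (11.5−0)² + (0.5−5)² = 1 + 132.25 + 20.25 = 153.5
d²(X, Node 4) = (10.5−2.5)² + (11.5−10.5)² + (0.5−11.5)² = 64 + 1 + 121 = 186
d²(X, Node 5) = (10.5−7.5)² + (11.5−4)² + (0.5−2.5)² = 9 + 56.25 + 4 = 69.25
d²(X, Node 6) = (10.5−1)² + (11.5−3.5)² + (0.5−11.5)² = 90.25 + 64 + 121 = 275.25
The smallest is to Node 5, so X lies in the Voronoi region of Node 5.

Node 5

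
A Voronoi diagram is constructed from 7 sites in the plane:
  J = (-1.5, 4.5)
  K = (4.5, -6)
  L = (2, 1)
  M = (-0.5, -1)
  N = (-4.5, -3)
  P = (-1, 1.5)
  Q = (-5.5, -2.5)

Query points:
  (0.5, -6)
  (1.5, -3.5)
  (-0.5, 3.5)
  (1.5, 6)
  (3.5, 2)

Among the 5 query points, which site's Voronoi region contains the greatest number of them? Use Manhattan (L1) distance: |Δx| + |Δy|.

(0.5, -6) — d to each: J:12.5, K:4, L:8.5, M:6, N:8, P:9, Q:9.5 → nearest is K
(1.5, -3.5) — d to each: J:11, K:5.5, L:5, M:4.5, N:6.5, P:7.5, Q:8 → nearest is M
(-0.5, 3.5) — d to each: J:2, K:14.5, L:5, M:4.5, N:10.5, P:2.5, Q:11 → nearest is J
(1.5, 6) — d to each: J:4.5, K:15, L:5.5, M:9, N:15, P:7, Q:15.5 → nearest is J
(3.5, 2) — d to each: J:7.5, K:9, L:2.5, M:7, N:13, P:5, Q:13.5 → nearest is L
Tally — J:2, K:1, L:1, M:1. J captures the most (2).

J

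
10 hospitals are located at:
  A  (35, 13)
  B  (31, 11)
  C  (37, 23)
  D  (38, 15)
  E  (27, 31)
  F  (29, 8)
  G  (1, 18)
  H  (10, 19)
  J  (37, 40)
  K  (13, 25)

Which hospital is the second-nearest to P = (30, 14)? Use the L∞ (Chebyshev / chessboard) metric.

d(P,A) = max(5, 1) = 5
d(P,B) = max(1, 3) = 3
d(P,C) = max(7, 9) = 9
d(P,D) = max(8, 1) = 8
d(P,E) = max(3, 17) = 17
d(P,F) = max(1, 6) = 6
d(P,G) = max(29, 4) = 29
d(P,H) = max(20, 5) = 20
d(P,J) = max(7, 26) = 26
d(P,K) = max(17, 11) = 17
Sorted ascending: B, A, F, … — the second-nearest is A.

A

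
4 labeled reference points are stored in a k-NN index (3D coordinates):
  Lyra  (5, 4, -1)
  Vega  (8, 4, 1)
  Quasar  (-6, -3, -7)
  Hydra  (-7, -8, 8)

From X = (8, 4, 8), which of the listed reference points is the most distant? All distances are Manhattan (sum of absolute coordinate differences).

Quasar

d(X, Lyra) = 3 + 0 + 9 = 12
d(X, Vega) = 0 + 0 + 7 = 7
d(X, Quasar) = 14 + 7 + 15 = 36
d(X, Hydra) = 15 + 12 + 0 = 27
The largest is to Quasar.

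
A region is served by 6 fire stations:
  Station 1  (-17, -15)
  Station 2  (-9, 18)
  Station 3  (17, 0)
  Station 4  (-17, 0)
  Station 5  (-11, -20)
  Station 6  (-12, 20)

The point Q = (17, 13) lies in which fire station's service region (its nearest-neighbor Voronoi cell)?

Squared Euclidean distances:
d²(Q, Station 1) = 1156 + 784 = 1940
d²(Q, Station 2) = 676 + 25 = 701
d²(Q, Station 3) = 0 + 169 = 169
d²(Q, Station 4) = 1156 + 169 = 1325
d²(Q, Station 5) = 784 + 1089 = 1873
d²(Q, Station 6) = 841 + 49 = 890
Station 3 is nearest.

Station 3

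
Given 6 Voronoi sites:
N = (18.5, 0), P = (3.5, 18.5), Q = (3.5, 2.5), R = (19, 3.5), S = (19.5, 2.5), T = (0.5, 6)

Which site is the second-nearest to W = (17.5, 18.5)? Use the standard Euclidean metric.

R

Since √ is increasing, it suffices to compare squared distances:
|WN|² = (17.5−18.5)² + (18.5−0)² = 1 + 342.25 = 343.25
|WP|² = (17.5−3.5)² + (18.5−18.5)² = 196 + 0 = 196
|WQ|² = (17.5−3.5)² + (18.5−2.5)² = 196 + 256 = 452
|WR|² = (17.5−19)² + (18.5−3.5)² = 2.25 + 225 = 227.25
|WS|² = (17.5−19.5)² + (18.5−2.5)² = 4 + 256 = 260
|WT|² = (17.5−0.5)² + (18.5−6)² = 289 + 156.25 = 445.25
Sorted ascending: P, R, S, … — the second-nearest is R.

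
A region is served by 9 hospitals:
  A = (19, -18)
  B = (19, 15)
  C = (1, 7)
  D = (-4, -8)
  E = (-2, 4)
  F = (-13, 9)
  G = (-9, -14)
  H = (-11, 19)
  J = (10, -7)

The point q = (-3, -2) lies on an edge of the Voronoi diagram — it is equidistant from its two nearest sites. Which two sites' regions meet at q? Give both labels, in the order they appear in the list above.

Squared distances from q to each site:
|qA|² = 484 + 256 = 740
|qB|² = 484 + 289 = 773
|qC|² = 16 + 81 = 97
|qD|² = 1 + 36 = 37
|qE|² = 1 + 36 = 37
|qF|² = 100 + 121 = 221
|qG|² = 36 + 144 = 180
|qH|² = 64 + 441 = 505
|qJ|² = 169 + 25 = 194
q is equidistant from D and E (both at squared distance 37), and every other site is strictly farther — so q lies on the D–E Voronoi edge.

D and E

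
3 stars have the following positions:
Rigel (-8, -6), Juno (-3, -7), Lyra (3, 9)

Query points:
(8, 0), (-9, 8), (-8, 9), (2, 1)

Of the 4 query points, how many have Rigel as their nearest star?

0

(8, 0) — d² to each: Rigel:292, Juno:170, Lyra:106 → nearest is Lyra
(-9, 8) — d² to each: Rigel:197, Juno:261, Lyra:145 → nearest is Lyra
(-8, 9) — d² to each: Rigel:225, Juno:281, Lyra:121 → nearest is Lyra
(2, 1) — d² to each: Rigel:149, Juno:89, Lyra:65 → nearest is Lyra
0 of the 4 points have Rigel as nearest.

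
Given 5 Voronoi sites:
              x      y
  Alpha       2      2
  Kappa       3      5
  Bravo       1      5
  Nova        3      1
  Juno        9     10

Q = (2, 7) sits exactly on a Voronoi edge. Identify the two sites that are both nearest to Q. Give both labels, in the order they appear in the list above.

Kappa and Bravo

Squared distances from Q to each site:
d²(Q, Alpha) = (2−2)² + (7−2)² = 0 + 25 = 25
d²(Q, Kappa) = (2−3)² + (7−5)² = 1 + 4 = 5
d²(Q, Bravo) = (2−1)² + (7−5)² = 1 + 4 = 5
d²(Q, Nova) = (2−3)² + (7−1)² = 1 + 36 = 37
d²(Q, Juno) = (2−9)² + (7−10)² = 49 + 9 = 58
Q is equidistant from Kappa and Bravo (both at squared distance 5), and every other site is strictly farther — so Q lies on the Kappa–Bravo Voronoi edge.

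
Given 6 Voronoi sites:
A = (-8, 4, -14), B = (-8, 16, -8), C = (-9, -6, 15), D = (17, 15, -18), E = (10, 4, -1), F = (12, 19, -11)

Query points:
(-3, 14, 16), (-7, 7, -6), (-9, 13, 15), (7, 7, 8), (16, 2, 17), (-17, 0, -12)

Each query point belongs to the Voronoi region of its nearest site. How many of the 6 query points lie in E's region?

2

(-3, 14, 16) — d² to each: A:1025, B:605, C:437, D:1557, E:558, F:979 → nearest is C
(-7, 7, -6) — d² to each: A:74, B:86, C:614, D:784, E:323, F:530 → nearest is A
(-9, 13, 15) — d² to each: A:923, B:539, C:361, D:1769, E:698, F:1153 → nearest is C
(7, 7, 8) — d² to each: A:718, B:562, C:474, D:840, E:99, F:530 → nearest is E
(16, 2, 17) — d² to each: A:1541, B:1397, C:693, D:1395, E:364, F:1089 → nearest is E
(-17, 0, -12) — d² to each: A:101, B:353, C:829, D:1417, E:866, F:1203 → nearest is A
2 of the 6 points have E as nearest.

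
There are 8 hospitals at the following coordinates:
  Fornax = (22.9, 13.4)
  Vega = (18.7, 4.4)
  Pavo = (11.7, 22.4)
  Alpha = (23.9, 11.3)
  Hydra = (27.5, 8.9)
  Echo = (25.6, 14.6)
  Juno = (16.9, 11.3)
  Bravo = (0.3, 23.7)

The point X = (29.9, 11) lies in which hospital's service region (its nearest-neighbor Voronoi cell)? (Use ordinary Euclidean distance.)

Hydra

Since √ is increasing, it suffices to compare squared distances:
d²(X, Fornax) = (29.9−22.9)² + (11−13.4)² = 49 + 5.76 = 54.76
d²(X, Vega) = (29.9−18.7)² + (11−4.4)² = 125.44 + 43.56 = 169
d²(X, Pavo) = (29.9−11.7)² + (11−22.4)² = 331.24 + 129.96 = 461.2
d²(X, Alpha) = (29.9−23.9)² + (11−11.3)² = 36 + 0.09 = 36.09
d²(X, Hydra) = (29.9−27.5)² + (11−8.9)² = 5.76 + 4.41 = 10.17
d²(X, Echo) = (29.9−25.6)² + (11−14.6)² = 18.49 + 12.96 = 31.45
d²(X, Juno) = (29.9−16.9)² + (11−11.3)² = 169 + 0.09 = 169.09
d²(X, Bravo) = (29.9−0.3)² + (11−23.7)² = 876.16 + 161.29 = 1037.45
Minimum is at Hydra.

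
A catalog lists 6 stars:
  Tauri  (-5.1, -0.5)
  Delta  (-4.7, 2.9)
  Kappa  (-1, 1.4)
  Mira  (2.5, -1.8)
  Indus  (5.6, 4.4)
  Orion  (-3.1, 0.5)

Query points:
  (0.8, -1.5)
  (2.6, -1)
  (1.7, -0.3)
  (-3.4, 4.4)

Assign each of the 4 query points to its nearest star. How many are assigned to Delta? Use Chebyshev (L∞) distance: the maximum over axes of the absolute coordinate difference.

1

(0.8, -1.5) — d to each: Tauri:5.9, Delta:5.5, Kappa:2.9, Mira:1.7, Indus:5.9, Orion:3.9 → nearest is Mira
(2.6, -1) — d to each: Tauri:7.7, Delta:7.3, Kappa:3.6, Mira:0.8, Indus:5.4, Orion:5.7 → nearest is Mira
(1.7, -0.3) — d to each: Tauri:6.8, Delta:6.4, Kappa:2.7, Mira:1.5, Indus:4.7, Orion:4.8 → nearest is Mira
(-3.4, 4.4) — d to each: Tauri:4.9, Delta:1.5, Kappa:3, Mira:6.2, Indus:9, Orion:3.9 → nearest is Delta
1 of the 4 points has Delta as nearest.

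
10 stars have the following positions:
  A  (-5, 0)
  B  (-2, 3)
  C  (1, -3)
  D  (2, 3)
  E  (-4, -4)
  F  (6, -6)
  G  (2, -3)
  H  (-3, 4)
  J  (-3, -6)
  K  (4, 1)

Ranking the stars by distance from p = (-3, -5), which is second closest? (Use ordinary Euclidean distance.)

E

Squared Euclidean distances:
|pA|² = (-3−(-5))² + (-5−0)² = 4 + 25 = 29
|pB|² = (-3−(-2))² + (-5−3)² = 1 + 64 = 65
|pC|² = (-3−1)² + (-5−(-3))² = 16 + 4 = 20
|pD|² = (-3−2)² + (-5−3)² = 25 + 64 = 89
|pE|² = (-3−(-4))² + (-5−(-4))² = 1 + 1 = 2
|pF|² = (-3−6)² + (-5−(-6))² = 81 + 1 = 82
|pG|² = (-3−2)² + (-5−(-3))² = 25 + 4 = 29
|pH|² = (-3−(-3))² + (-5−4)² = 0 + 81 = 81
|pJ|² = (-3−(-3))² + (-5−(-6))² = 0 + 1 = 1
|pK|² = (-3−4)² + (-5−1)² = 49 + 36 = 85
Sorted ascending: J, E, C, … — the second-nearest is E.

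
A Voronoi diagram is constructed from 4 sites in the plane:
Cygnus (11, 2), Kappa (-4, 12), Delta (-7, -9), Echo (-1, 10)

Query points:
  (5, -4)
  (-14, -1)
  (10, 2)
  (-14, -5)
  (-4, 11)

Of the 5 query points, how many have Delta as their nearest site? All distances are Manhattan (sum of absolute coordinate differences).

(5, -4) — d to each: Cygnus:12, Kappa:25, Delta:17, Echo:20 → nearest is Cygnus
(-14, -1) — d to each: Cygnus:28, Kappa:23, Delta:15, Echo:24 → nearest is Delta
(10, 2) — d to each: Cygnus:1, Kappa:24, Delta:28, Echo:19 → nearest is Cygnus
(-14, -5) — d to each: Cygnus:32, Kappa:27, Delta:11, Echo:28 → nearest is Delta
(-4, 11) — d to each: Cygnus:24, Kappa:1, Delta:23, Echo:4 → nearest is Kappa
2 of the 5 points have Delta as nearest.

2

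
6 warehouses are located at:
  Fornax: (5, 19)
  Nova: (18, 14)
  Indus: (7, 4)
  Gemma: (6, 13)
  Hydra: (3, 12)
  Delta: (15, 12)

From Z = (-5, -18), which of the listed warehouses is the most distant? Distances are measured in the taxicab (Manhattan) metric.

Nova

d(Z, Fornax) = |-5−5| + |-18−19| = 10 + 37 = 47
d(Z, Nova) = |-5−18| + |-18−14| = 23 + 32 = 55
d(Z, Indus) = |-5−7| + |-18−4| = 12 + 22 = 34
d(Z, Gemma) = |-5−6| + |-18−13| = 11 + 31 = 42
d(Z, Hydra) = |-5−3| + |-18−12| = 8 + 30 = 38
d(Z, Delta) = |-5−15| + |-18−12| = 20 + 30 = 50
The largest is to Nova.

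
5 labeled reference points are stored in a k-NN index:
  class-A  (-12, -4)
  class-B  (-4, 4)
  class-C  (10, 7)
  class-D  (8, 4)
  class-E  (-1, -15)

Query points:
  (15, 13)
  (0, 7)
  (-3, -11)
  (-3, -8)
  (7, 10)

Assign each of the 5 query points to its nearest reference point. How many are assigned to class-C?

2

(15, 13) — d² to each: class-A:1018, class-B:442, class-C:61, class-D:130, class-E:1040 → nearest is class-C
(0, 7) — d² to each: class-A:265, class-B:25, class-C:100, class-D:73, class-E:485 → nearest is class-B
(-3, -11) — d² to each: class-A:130, class-B:226, class-C:493, class-D:346, class-E:20 → nearest is class-E
(-3, -8) — d² to each: class-A:97, class-B:145, class-C:394, class-D:265, class-E:53 → nearest is class-E
(7, 10) — d² to each: class-A:557, class-B:157, class-C:18, class-D:37, class-E:689 → nearest is class-C
2 of the 5 points have class-C as nearest.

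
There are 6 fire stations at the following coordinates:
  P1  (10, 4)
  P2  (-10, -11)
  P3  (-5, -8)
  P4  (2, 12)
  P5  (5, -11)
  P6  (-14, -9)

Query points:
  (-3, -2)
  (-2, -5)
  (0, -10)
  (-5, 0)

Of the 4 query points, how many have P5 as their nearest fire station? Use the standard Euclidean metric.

(-3, -2) — d² to each: P1:205, P2:130, P3:40, P4:221, P5:145, P6:170 → nearest is P3
(-2, -5) — d² to each: P1:225, P2:100, P3:18, P4:305, P5:85, P6:160 → nearest is P3
(0, -10) — d² to each: P1:296, P2:101, P3:29, P4:488, P5:26, P6:197 → nearest is P5
(-5, 0) — d² to each: P1:241, P2:146, P3:64, P4:193, P5:221, P6:162 → nearest is P3
1 of the 4 points has P5 as nearest.

1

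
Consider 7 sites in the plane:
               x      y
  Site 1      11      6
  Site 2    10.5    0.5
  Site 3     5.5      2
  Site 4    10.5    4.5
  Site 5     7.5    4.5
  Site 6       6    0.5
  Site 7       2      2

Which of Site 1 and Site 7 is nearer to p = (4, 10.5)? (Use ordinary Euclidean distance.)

Compare squared distances:
d²(p, Site 1) = (4−11)² + (10.5−6)² = 49 + 20.25 = 69.25
d²(p, Site 7) = (4−2)² + (10.5−2)² = 4 + 72.25 = 76.25
69.25 < 76.25, so Site 1 is closer.

Site 1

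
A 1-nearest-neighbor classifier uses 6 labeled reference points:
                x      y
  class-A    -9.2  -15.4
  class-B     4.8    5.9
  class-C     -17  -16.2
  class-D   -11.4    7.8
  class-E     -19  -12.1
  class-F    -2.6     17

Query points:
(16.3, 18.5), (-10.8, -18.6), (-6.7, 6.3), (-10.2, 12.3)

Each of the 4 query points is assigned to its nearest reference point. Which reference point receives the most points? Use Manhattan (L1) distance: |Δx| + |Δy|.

class-D

(16.3, 18.5) — d to each: class-A:59.4, class-B:24.1, class-C:68, class-D:38.4, class-E:65.9, class-F:20.4 → nearest is class-F
(-10.8, -18.6) — d to each: class-A:4.8, class-B:40.1, class-C:8.6, class-D:27, class-E:14.7, class-F:43.8 → nearest is class-A
(-6.7, 6.3) — d to each: class-A:24.2, class-B:11.9, class-C:32.8, class-D:6.2, class-E:30.7, class-F:14.8 → nearest is class-D
(-10.2, 12.3) — d to each: class-A:28.7, class-B:21.4, class-C:35.3, class-D:5.7, class-E:33.2, class-F:12.3 → nearest is class-D
Tally — class-A:1, class-D:2, class-F:1. class-D captures the most (2).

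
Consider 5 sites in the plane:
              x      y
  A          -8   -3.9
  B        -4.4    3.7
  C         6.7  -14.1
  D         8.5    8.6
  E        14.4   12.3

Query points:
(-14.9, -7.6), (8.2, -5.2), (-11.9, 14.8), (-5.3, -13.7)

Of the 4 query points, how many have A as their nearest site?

(-14.9, -7.6) — d² to each: A:61.3, B:237.94, C:508.81, D:810, E:1254.5 → nearest is A
(8.2, -5.2) — d² to each: A:264.13, B:237.97, C:81.46, D:190.53, E:344.69 → nearest is C
(-11.9, 14.8) — d² to each: A:364.9, B:179.46, C:1181.17, D:454.6, E:697.94 → nearest is B
(-5.3, -13.7) — d² to each: A:103.33, B:303.57, C:144.16, D:687.73, E:1064.09 → nearest is A
2 of the 4 points have A as nearest.

2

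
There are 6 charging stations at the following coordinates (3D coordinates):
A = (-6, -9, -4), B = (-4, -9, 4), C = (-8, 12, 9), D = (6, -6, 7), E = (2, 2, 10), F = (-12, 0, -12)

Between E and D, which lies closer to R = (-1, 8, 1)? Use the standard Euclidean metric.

Compare squared distances:
|RE|² = (-1−2)² + (8−2)² + (1−10)² = 9 + 36 + 81 = 126
|RD|² = (-1−6)² + (8−(-6))² + (1−7)² = 49 + 196 + 36 = 281
126 < 281, so E is closer.

E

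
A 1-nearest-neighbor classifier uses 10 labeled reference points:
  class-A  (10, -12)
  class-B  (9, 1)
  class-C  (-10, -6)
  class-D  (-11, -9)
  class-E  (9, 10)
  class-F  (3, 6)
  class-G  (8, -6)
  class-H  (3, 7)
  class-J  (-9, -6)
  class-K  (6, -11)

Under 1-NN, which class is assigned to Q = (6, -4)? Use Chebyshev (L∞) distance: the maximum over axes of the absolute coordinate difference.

d(Q, class-A) = max(4, 8) = 8
d(Q, class-B) = max(3, 5) = 5
d(Q, class-C) = max(16, 2) = 16
d(Q, class-D) = max(17, 5) = 17
d(Q, class-E) = max(3, 14) = 14
d(Q, class-F) = max(3, 10) = 10
d(Q, class-G) = max(2, 2) = 2
d(Q, class-H) = max(3, 11) = 11
d(Q, class-J) = max(15, 2) = 15
d(Q, class-K) = max(0, 7) = 7
The smallest is to class-G, so Q lies in the Voronoi region of class-G.

class-G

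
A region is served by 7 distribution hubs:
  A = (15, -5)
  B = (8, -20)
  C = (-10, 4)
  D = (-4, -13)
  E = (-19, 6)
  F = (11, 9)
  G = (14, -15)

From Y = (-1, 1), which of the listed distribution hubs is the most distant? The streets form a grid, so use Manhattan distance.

G

d(Y,A) = |-1−15| + |1−(-5)| = 16 + 6 = 22
d(Y,B) = |-1−8| + |1−(-20)| = 9 + 21 = 30
d(Y,C) = |-1−(-10)| + |1−4| = 9 + 3 = 12
d(Y,D) = |-1−(-4)| + |1−(-13)| = 3 + 14 = 17
d(Y,E) = |-1−(-19)| + |1−6| = 18 + 5 = 23
d(Y,F) = |-1−11| + |1−9| = 12 + 8 = 20
d(Y,G) = |-1−14| + |1−(-15)| = 15 + 16 = 31
The largest is to G.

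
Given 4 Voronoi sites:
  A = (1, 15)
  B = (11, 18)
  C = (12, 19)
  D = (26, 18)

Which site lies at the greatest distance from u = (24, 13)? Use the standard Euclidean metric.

A

Squared Euclidean distances:
|uA|² = (24−1)² + (13−15)² = 529 + 4 = 533
|uB|² = (24−11)² + (13−18)² = 169 + 25 = 194
|uC|² = (24−12)² + (13−19)² = 144 + 36 = 180
|uD|² = (24−26)² + (13−18)² = 4 + 25 = 29
The largest is to A.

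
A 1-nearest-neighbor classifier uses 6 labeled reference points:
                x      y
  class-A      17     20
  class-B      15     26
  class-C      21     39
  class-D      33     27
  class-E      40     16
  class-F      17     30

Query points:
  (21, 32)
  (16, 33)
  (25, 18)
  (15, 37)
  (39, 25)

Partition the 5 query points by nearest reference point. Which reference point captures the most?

class-F

(21, 32) — d² to each: class-A:160, class-B:72, class-C:49, class-D:169, class-E:617, class-F:20 → nearest is class-F
(16, 33) — d² to each: class-A:170, class-B:50, class-C:61, class-D:325, class-E:865, class-F:10 → nearest is class-F
(25, 18) — d² to each: class-A:68, class-B:164, class-C:457, class-D:145, class-E:229, class-F:208 → nearest is class-A
(15, 37) — d² to each: class-A:293, class-B:121, class-C:40, class-D:424, class-E:1066, class-F:53 → nearest is class-C
(39, 25) — d² to each: class-A:509, class-B:577, class-C:520, class-D:40, class-E:82, class-F:509 → nearest is class-D
Tally — class-A:1, class-C:1, class-D:1, class-F:2. class-F captures the most (2).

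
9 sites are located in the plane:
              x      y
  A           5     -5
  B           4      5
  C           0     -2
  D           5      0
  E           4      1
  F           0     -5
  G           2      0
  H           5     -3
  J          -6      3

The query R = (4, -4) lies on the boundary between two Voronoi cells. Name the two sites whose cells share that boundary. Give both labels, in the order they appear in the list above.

Squared distances from R to each site:
|RA|² = (4−5)² + (-4−(-5))² = 1 + 1 = 2
|RB|² = (4−4)² + (-4−5)² = 0 + 81 = 81
|RC|² = (4−0)² + (-4−(-2))² = 16 + 4 = 20
|RD|² = (4−5)² + (-4−0)² = 1 + 16 = 17
|RE|² = (4−4)² + (-4−1)² = 0 + 25 = 25
|RF|² = (4−0)² + (-4−(-5))² = 16 + 1 = 17
|RG|² = (4−2)² + (-4−0)² = 4 + 16 = 20
|RH|² = (4−5)² + (-4−(-3))² = 1 + 1 = 2
|RJ|² = (4−(-6))² + (-4−3)² = 100 + 49 = 149
R is equidistant from A and H (both at squared distance 2), and every other site is strictly farther — so R lies on the A–H Voronoi edge.

A and H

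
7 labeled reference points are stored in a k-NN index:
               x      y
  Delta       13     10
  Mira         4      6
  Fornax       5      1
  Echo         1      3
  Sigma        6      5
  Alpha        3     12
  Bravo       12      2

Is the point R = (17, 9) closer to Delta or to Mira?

Compare squared distances:
d²(R, Delta) = (17−13)² + (9−10)² = 16 + 1 = 17
d²(R, Mira) = (17−4)² + (9−6)² = 169 + 9 = 178
17 < 178, so Delta is closer.

Delta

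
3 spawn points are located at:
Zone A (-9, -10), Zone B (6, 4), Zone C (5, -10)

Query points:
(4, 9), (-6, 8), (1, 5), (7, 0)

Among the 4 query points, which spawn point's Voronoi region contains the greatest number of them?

(4, 9) — d² to each: Zone A:530, Zone B:29, Zone C:362 → nearest is Zone B
(-6, 8) — d² to each: Zone A:333, Zone B:160, Zone C:445 → nearest is Zone B
(1, 5) — d² to each: Zone A:325, Zone B:26, Zone C:241 → nearest is Zone B
(7, 0) — d² to each: Zone A:356, Zone B:17, Zone C:104 → nearest is Zone B
Tally — Zone B:4. Zone B captures the most (4).

Zone B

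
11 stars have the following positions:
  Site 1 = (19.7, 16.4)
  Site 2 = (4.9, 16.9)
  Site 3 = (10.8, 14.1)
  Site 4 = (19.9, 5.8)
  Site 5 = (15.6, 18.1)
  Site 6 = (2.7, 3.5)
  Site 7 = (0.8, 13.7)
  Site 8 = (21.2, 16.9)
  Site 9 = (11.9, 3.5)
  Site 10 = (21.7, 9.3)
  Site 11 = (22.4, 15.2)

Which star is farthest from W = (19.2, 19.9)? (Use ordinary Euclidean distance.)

Site 6

Squared Euclidean distances:
d²(W, Site 1) = 0.25 + 12.25 = 12.5
d²(W, Site 2) = 204.49 + 9 = 213.49
d²(W, Site 3) = 70.56 + 33.64 = 104.2
d²(W, Site 4) = 0.49 + 198.81 = 199.3
d²(W, Site 5) = 12.96 + 3.24 = 16.2
d²(W, Site 6) = 272.25 + 268.96 = 541.21
d²(W, Site 7) = 338.56 + 38.44 = 377
d²(W, Site 8) = 4 + 9 = 13
d²(W, Site 9) = 53.29 + 268.96 = 322.25
d²(W, Site 10) = 6.25 + 112.36 = 118.61
d²(W, Site 11) = 10.24 + 22.09 = 32.33
The largest is to Site 6.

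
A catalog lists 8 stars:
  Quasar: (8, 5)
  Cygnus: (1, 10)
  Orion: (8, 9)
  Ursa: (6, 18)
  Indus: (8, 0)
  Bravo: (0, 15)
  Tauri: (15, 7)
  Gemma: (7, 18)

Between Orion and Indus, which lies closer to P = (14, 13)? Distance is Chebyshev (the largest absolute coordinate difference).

d(P, Orion) = max(6, 4) = 6
d(P, Indus) = max(6, 13) = 13
6 < 13, so Orion is closer.

Orion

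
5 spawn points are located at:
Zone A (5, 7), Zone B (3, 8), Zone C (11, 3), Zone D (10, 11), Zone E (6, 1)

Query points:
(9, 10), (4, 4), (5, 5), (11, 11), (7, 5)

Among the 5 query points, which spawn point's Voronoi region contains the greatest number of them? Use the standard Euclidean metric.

Zone A

(9, 10) — d² to each: Zone A:25, Zone B:40, Zone C:53, Zone D:2, Zone E:90 → nearest is Zone D
(4, 4) — d² to each: Zone A:10, Zone B:17, Zone C:50, Zone D:85, Zone E:13 → nearest is Zone A
(5, 5) — d² to each: Zone A:4, Zone B:13, Zone C:40, Zone D:61, Zone E:17 → nearest is Zone A
(11, 11) — d² to each: Zone A:52, Zone B:73, Zone C:64, Zone D:1, Zone E:125 → nearest is Zone D
(7, 5) — d² to each: Zone A:8, Zone B:25, Zone C:20, Zone D:45, Zone E:17 → nearest is Zone A
Tally — Zone A:3, Zone D:2. Zone A captures the most (3).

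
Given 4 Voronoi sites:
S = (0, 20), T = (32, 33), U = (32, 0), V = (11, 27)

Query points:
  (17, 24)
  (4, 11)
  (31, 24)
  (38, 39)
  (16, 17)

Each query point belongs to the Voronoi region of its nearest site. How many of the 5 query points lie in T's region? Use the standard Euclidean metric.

2

(17, 24) — d² to each: S:305, T:306, U:801, V:45 → nearest is V
(4, 11) — d² to each: S:97, T:1268, U:905, V:305 → nearest is S
(31, 24) — d² to each: S:977, T:82, U:577, V:409 → nearest is T
(38, 39) — d² to each: S:1805, T:72, U:1557, V:873 → nearest is T
(16, 17) — d² to each: S:265, T:512, U:545, V:125 → nearest is V
2 of the 5 points have T as nearest.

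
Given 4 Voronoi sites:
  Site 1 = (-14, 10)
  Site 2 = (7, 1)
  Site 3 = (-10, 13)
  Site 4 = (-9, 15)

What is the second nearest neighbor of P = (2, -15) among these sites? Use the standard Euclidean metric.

Site 1

Since √ is increasing, it suffices to compare squared distances:
d²(P, Site 1) = 256 + 625 = 881
d²(P, Site 2) = 25 + 256 = 281
d²(P, Site 3) = 144 + 784 = 928
d²(P, Site 4) = 121 + 900 = 1021
Sorted ascending: Site 2, Site 1, Site 3, … — the second-nearest is Site 1.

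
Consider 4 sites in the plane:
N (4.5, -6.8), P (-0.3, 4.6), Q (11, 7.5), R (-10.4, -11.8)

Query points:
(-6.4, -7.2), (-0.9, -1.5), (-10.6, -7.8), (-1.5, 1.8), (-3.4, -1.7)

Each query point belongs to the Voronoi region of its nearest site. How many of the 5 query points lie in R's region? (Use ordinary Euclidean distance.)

(-6.4, -7.2) — d² to each: N:118.97, P:176.45, Q:518.85, R:37.16 → nearest is R
(-0.9, -1.5) — d² to each: N:57.25, P:37.57, Q:222.61, R:196.34 → nearest is P
(-10.6, -7.8) — d² to each: N:229.01, P:259.85, Q:700.65, R:16.04 → nearest is R
(-1.5, 1.8) — d² to each: N:109.96, P:9.28, Q:188.74, R:264.17 → nearest is P
(-3.4, -1.7) — d² to each: N:88.42, P:49.3, Q:292, R:151.01 → nearest is P
2 of the 5 points have R as nearest.

2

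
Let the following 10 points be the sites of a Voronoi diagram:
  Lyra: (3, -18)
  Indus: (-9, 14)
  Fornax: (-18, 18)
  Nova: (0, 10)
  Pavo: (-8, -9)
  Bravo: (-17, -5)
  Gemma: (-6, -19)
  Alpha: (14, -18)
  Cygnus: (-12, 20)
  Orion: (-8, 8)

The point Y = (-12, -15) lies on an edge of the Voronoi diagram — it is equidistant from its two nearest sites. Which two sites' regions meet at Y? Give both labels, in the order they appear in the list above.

Squared distances from Y to each site:
d²(Y, Lyra) = 225 + 9 = 234
d²(Y, Indus) = 9 + 841 = 850
d²(Y, Fornax) = 36 + 1089 = 1125
d²(Y, Nova) = 144 + 625 = 769
d²(Y, Pavo) = 16 + 36 = 52
d²(Y, Bravo) = 25 + 100 = 125
d²(Y, Gemma) = 36 + 16 = 52
d²(Y, Alpha) = 676 + 9 = 685
d²(Y, Cygnus) = 0 + 1225 = 1225
d²(Y, Orion) = 16 + 529 = 545
Y is equidistant from Pavo and Gemma (both at squared distance 52), and every other site is strictly farther — so Y lies on the Pavo–Gemma Voronoi edge.

Pavo and Gemma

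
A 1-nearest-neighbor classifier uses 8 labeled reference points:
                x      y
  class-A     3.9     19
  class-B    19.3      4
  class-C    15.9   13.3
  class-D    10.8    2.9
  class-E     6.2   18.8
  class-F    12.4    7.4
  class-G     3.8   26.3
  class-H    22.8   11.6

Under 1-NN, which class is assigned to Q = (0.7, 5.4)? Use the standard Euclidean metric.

Since √ is increasing, it suffices to compare squared distances:
d²(Q, class-A) = 10.24 + 184.96 = 195.2
d²(Q, class-B) = 345.96 + 1.96 = 347.92
d²(Q, class-C) = 231.04 + 62.41 = 293.45
d²(Q, class-D) = 102.01 + 6.25 = 108.26
d²(Q, class-E) = 30.25 + 179.56 = 209.81
d²(Q, class-F) = 136.89 + 4 = 140.89
d²(Q, class-G) = 9.61 + 436.81 = 446.42
d²(Q, class-H) = 488.41 + 38.44 = 526.85
The smallest is to class-D, so Q lies in the Voronoi region of class-D.

class-D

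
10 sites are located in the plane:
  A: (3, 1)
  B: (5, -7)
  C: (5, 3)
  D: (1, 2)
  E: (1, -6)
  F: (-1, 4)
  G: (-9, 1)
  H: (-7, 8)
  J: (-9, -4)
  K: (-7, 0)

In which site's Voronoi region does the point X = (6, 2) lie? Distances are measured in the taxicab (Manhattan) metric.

C

d(X,A) = |6−3| + |2−1| = 3 + 1 = 4
d(X,B) = |6−5| + |2−(-7)| = 1 + 9 = 10
d(X,C) = |6−5| + |2−3| = 1 + 1 = 2
d(X,D) = |6−1| + |2−2| = 5 + 0 = 5
d(X,E) = |6−1| + |2−(-6)| = 5 + 8 = 13
d(X,F) = |6−(-1)| + |2−4| = 7 + 2 = 9
d(X,G) = |6−(-9)| + |2−1| = 15 + 1 = 16
d(X,H) = |6−(-7)| + |2−8| = 13 + 6 = 19
d(X,J) = |6−(-9)| + |2−(-4)| = 15 + 6 = 21
d(X,K) = |6−(-7)| + |2−0| = 13 + 2 = 15
C is nearest.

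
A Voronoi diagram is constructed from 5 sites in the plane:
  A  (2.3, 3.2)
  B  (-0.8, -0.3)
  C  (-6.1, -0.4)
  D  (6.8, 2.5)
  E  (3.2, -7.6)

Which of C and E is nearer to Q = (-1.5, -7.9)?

E

Compare squared distances:
|QC|² = (-1.5−(-6.1))² + (-7.9−(-0.4))² = 21.16 + 56.25 = 77.41
|QE|² = (-1.5−3.2)² + (-7.9−(-7.6))² = 22.09 + 0.09 = 22.18
77.41 > 22.18, so E is closer.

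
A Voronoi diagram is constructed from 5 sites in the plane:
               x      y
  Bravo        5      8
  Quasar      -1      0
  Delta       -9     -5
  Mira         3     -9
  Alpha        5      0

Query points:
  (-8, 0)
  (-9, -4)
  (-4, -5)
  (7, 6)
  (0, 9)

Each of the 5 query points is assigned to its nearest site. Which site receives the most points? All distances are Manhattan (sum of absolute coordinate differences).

(-8, 0) — d to each: Bravo:21, Quasar:7, Delta:6, Mira:20, Alpha:13 → nearest is Delta
(-9, -4) — d to each: Bravo:26, Quasar:12, Delta:1, Mira:17, Alpha:18 → nearest is Delta
(-4, -5) — d to each: Bravo:22, Quasar:8, Delta:5, Mira:11, Alpha:14 → nearest is Delta
(7, 6) — d to each: Bravo:4, Quasar:14, Delta:27, Mira:19, Alpha:8 → nearest is Bravo
(0, 9) — d to each: Bravo:6, Quasar:10, Delta:23, Mira:21, Alpha:14 → nearest is Bravo
Tally — Bravo:2, Delta:3. Delta captures the most (3).

Delta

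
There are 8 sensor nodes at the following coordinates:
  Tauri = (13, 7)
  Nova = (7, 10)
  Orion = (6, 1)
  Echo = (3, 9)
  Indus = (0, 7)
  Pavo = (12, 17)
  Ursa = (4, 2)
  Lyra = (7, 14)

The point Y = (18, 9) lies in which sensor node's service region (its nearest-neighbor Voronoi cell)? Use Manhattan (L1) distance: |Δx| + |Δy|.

d(Y, Tauri) = 5 + 2 = 7
d(Y, Nova) = 11 + 1 = 12
d(Y, Orion) = 12 + 8 = 20
d(Y, Echo) = 15 + 0 = 15
d(Y, Indus) = 18 + 2 = 20
d(Y, Pavo) = 6 + 8 = 14
d(Y, Ursa) = 14 + 7 = 21
d(Y, Lyra) = 11 + 5 = 16
Minimum is at Tauri.

Tauri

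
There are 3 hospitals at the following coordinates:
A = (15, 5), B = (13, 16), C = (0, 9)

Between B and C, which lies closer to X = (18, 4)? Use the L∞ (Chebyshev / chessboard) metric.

d(X,B) = max(5, 12) = 12
d(X,C) = max(18, 5) = 18
12 < 18, so B is closer.

B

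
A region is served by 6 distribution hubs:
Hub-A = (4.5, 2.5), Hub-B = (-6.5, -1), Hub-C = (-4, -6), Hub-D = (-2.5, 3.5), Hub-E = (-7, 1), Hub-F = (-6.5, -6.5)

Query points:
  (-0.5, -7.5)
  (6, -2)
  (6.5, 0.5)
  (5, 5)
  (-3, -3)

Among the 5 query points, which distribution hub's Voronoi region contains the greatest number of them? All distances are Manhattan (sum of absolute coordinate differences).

Hub-A

(-0.5, -7.5) — d to each: Hub-A:15, Hub-B:12.5, Hub-C:5, Hub-D:13, Hub-E:15, Hub-F:7 → nearest is Hub-C
(6, -2) — d to each: Hub-A:6, Hub-B:13.5, Hub-C:14, Hub-D:14, Hub-E:16, Hub-F:17 → nearest is Hub-A
(6.5, 0.5) — d to each: Hub-A:4, Hub-B:14.5, Hub-C:17, Hub-D:12, Hub-E:14, Hub-F:20 → nearest is Hub-A
(5, 5) — d to each: Hub-A:3, Hub-B:17.5, Hub-C:20, Hub-D:9, Hub-E:16, Hub-F:23 → nearest is Hub-A
(-3, -3) — d to each: Hub-A:13, Hub-B:5.5, Hub-C:4, Hub-D:7, Hub-E:8, Hub-F:7 → nearest is Hub-C
Tally — Hub-A:3, Hub-C:2. Hub-A captures the most (3).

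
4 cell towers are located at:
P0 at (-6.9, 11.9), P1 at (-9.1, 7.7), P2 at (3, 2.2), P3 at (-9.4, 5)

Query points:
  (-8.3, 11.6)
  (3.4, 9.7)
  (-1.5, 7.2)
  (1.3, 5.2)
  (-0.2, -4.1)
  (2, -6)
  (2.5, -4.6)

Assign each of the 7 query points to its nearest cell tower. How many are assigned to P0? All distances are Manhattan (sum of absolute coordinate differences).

1

(-8.3, 11.6) — d to each: P0:1.7, P1:4.7, P2:20.7, P3:7.7 → nearest is P0
(3.4, 9.7) — d to each: P0:12.5, P1:14.5, P2:7.9, P3:17.5 → nearest is P2
(-1.5, 7.2) — d to each: P0:10.1, P1:8.1, P2:9.5, P3:10.1 → nearest is P1
(1.3, 5.2) — d to each: P0:14.9, P1:12.9, P2:4.7, P3:10.9 → nearest is P2
(-0.2, -4.1) — d to each: P0:22.7, P1:20.7, P2:9.5, P3:18.3 → nearest is P2
(2, -6) — d to each: P0:26.8, P1:24.8, P2:9.2, P3:22.4 → nearest is P2
(2.5, -4.6) — d to each: P0:25.9, P1:23.9, P2:7.3, P3:21.5 → nearest is P2
1 of the 7 points has P0 as nearest.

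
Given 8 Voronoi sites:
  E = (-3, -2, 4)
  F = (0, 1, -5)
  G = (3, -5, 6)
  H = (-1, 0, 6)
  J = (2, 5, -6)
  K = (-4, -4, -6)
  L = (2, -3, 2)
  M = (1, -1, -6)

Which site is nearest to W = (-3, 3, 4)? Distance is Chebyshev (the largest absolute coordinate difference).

d(W,E) = max(0, 5, 0) = 5
d(W,F) = max(3, 2, 9) = 9
d(W,G) = max(6, 8, 2) = 8
d(W,H) = max(2, 3, 2) = 3
d(W,J) = max(5, 2, 10) = 10
d(W,K) = max(1, 7, 10) = 10
d(W,L) = max(5, 6, 2) = 6
d(W,M) = max(4, 4, 10) = 10
The smallest is to H, so W lies in the Voronoi region of H.

H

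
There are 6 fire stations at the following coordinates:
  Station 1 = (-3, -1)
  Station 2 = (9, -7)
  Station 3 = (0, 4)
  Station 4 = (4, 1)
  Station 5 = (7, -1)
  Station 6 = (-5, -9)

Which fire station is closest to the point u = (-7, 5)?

Squared Euclidean distances:
d²(u, Station 1) = (-7−(-3))² + (5−(-1))² = 16 + 36 = 52
d²(u, Station 2) = (-7−9)² + (5−(-7))² = 256 + 144 = 400
d²(u, Station 3) = (-7−0)² + (5−4)² = 49 + 1 = 50
d²(u, Station 4) = (-7−4)² + (5−1)² = 121 + 16 = 137
d²(u, Station 5) = (-7−7)² + (5−(-1))² = 196 + 36 = 232
d²(u, Station 6) = (-7−(-5))² + (5−(-9))² = 4 + 196 = 200
Minimum is at Station 3.

Station 3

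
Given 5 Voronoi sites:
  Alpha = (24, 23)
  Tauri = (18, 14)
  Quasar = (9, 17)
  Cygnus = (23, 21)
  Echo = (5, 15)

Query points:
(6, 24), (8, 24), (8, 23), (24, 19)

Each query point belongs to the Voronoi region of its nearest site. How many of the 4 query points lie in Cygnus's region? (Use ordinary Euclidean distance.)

(6, 24) — d² to each: Alpha:325, Tauri:244, Quasar:58, Cygnus:298, Echo:82 → nearest is Quasar
(8, 24) — d² to each: Alpha:257, Tauri:200, Quasar:50, Cygnus:234, Echo:90 → nearest is Quasar
(8, 23) — d² to each: Alpha:256, Tauri:181, Quasar:37, Cygnus:229, Echo:73 → nearest is Quasar
(24, 19) — d² to each: Alpha:16, Tauri:61, Quasar:229, Cygnus:5, Echo:377 → nearest is Cygnus
1 of the 4 points has Cygnus as nearest.

1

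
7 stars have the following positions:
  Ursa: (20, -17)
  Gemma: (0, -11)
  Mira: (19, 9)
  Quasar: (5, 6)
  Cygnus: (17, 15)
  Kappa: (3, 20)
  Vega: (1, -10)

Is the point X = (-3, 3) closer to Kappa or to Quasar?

Compare squared distances:
d²(X, Kappa) = (-3−3)² + (3−20)² = 36 + 289 = 325
d²(X, Quasar) = (-3−5)² + (3−6)² = 64 + 9 = 73
325 > 73, so Quasar is closer.

Quasar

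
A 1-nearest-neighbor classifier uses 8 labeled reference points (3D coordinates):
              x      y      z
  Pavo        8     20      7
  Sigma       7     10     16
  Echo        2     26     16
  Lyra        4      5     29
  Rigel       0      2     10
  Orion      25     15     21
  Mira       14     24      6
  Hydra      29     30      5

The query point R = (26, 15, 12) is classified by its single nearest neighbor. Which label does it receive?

Orion

Since √ is increasing, it suffices to compare squared distances:
d²(R, Pavo) = (26−8)² + (15−20)² + (12−7)² = 324 + 25 + 25 = 374
d²(R, Sigma) = (26−7)² + (15−10)² + (12−16)² = 361 + 25 + 16 = 402
d²(R, Echo) = (26−2)² + (15−26)² + (12−16)² = 576 + 121 + 16 = 713
d²(R, Lyra) = (26−4)² + (15−5)² + (12−29)² = 484 + 100 + 289 = 873
d²(R, Rigel) = (26−0)² + (15−2)² + (12−10)² = 676 + 169 + 4 = 849
d²(R, Orion) = (26−25)² + (15−15)² + (12−21)² = 1 + 0 + 81 = 82
d²(R, Mira) = (26−14)² + (15−24)² + (12−6)² = 144 + 81 + 36 = 261
d²(R, Hydra) = (26−29)² + (15−30)² + (12−5)² = 9 + 225 + 49 = 283
Orion is nearest.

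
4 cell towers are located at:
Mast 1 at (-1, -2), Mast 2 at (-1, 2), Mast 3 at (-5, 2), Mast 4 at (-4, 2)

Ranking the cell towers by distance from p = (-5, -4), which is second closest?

Compare squared distances (the ordering matches that of the actual distances):
d²(p, Mast 1) = (-5−(-1))² + (-4−(-2))² = 16 + 4 = 20
d²(p, Mast 2) = (-5−(-1))² + (-4−2)² = 16 + 36 = 52
d²(p, Mast 3) = (-5−(-5))² + (-4−2)² = 0 + 36 = 36
d²(p, Mast 4) = (-5−(-4))² + (-4−2)² = 1 + 36 = 37
Sorted ascending: Mast 1, Mast 3, Mast 4, … — the second-nearest is Mast 3.

Mast 3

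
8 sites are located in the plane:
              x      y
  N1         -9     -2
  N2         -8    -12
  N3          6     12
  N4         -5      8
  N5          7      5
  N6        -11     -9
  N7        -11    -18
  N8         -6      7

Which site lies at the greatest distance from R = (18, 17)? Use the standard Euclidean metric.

Squared Euclidean distances:
|RN1|² = (18−(-9))² + (17−(-2))² = 729 + 361 = 1090
|RN2|² = (18−(-8))² + (17−(-12))² = 676 + 841 = 1517
|RN3|² = (18−6)² + (17−12)² = 144 + 25 = 169
|RN4|² = (18−(-5))² + (17−8)² = 529 + 81 = 610
|RN5|² = (18−7)² + (17−5)² = 121 + 144 = 265
|RN6|² = (18−(-11))² + (17−(-9))² = 841 + 676 = 1517
|RN7|² = (18−(-11))² + (17−(-18))² = 841 + 1225 = 2066
|RN8|² = (18−(-6))² + (17−7)² = 576 + 100 = 676
The largest is to N7.

N7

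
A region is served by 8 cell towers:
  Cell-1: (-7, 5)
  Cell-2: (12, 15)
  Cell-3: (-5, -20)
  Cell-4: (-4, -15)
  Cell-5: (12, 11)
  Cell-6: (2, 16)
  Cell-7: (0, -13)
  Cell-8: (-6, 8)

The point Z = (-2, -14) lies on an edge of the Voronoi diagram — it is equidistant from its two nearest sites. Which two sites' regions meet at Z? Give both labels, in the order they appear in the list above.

Cell-4 and Cell-7

Squared distances from Z to each site:
d²(Z, Cell-1) = (-2−(-7))² + (-14−5)² = 25 + 361 = 386
d²(Z, Cell-2) = (-2−12)² + (-14−15)² = 196 + 841 = 1037
d²(Z, Cell-3) = (-2−(-5))² + (-14−(-20))² = 9 + 36 = 45
d²(Z, Cell-4) = (-2−(-4))² + (-14−(-15))² = 4 + 1 = 5
d²(Z, Cell-5) = (-2−12)² + (-14−11)² = 196 + 625 = 821
d²(Z, Cell-6) = (-2−2)² + (-14−16)² = 16 + 900 = 916
d²(Z, Cell-7) = (-2−0)² + (-14−(-13))² = 4 + 1 = 5
d²(Z, Cell-8) = (-2−(-6))² + (-14−8)² = 16 + 484 = 500
Z is equidistant from Cell-4 and Cell-7 (both at squared distance 5), and every other site is strictly farther — so Z lies on the Cell-4–Cell-7 Voronoi edge.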